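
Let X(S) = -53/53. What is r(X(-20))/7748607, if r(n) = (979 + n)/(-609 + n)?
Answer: -163/787775045 ≈ -2.0691e-7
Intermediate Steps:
X(S) = -1 (X(S) = -53*1/53 = -1)
r(n) = (979 + n)/(-609 + n)
r(X(-20))/7748607 = ((979 - 1)/(-609 - 1))/7748607 = (978/(-610))*(1/7748607) = -1/610*978*(1/7748607) = -489/305*1/7748607 = -163/787775045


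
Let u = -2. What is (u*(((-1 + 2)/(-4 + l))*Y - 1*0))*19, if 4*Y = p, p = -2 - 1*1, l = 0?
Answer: -57/8 ≈ -7.1250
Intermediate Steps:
p = -3 (p = -2 - 1 = -3)
Y = -¾ (Y = (¼)*(-3) = -¾ ≈ -0.75000)
(u*(((-1 + 2)/(-4 + l))*Y - 1*0))*19 = -2*(((-1 + 2)/(-4 + 0))*(-¾) - 1*0)*19 = -2*((1/(-4))*(-¾) + 0)*19 = -2*((1*(-¼))*(-¾) + 0)*19 = -2*(-¼*(-¾) + 0)*19 = -2*(3/16 + 0)*19 = -2*3/16*19 = -3/8*19 = -57/8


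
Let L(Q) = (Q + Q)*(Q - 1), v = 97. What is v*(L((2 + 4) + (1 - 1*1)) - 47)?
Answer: 1261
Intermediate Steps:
L(Q) = 2*Q*(-1 + Q) (L(Q) = (2*Q)*(-1 + Q) = 2*Q*(-1 + Q))
v*(L((2 + 4) + (1 - 1*1)) - 47) = 97*(2*((2 + 4) + (1 - 1*1))*(-1 + ((2 + 4) + (1 - 1*1))) - 47) = 97*(2*(6 + (1 - 1))*(-1 + (6 + (1 - 1))) - 47) = 97*(2*(6 + 0)*(-1 + (6 + 0)) - 47) = 97*(2*6*(-1 + 6) - 47) = 97*(2*6*5 - 47) = 97*(60 - 47) = 97*13 = 1261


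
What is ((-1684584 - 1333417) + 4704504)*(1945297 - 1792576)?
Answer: 257564424663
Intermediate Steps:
((-1684584 - 1333417) + 4704504)*(1945297 - 1792576) = (-3018001 + 4704504)*152721 = 1686503*152721 = 257564424663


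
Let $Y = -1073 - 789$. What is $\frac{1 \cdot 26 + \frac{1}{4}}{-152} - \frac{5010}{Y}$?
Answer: $\frac{75015}{29792} \approx 2.518$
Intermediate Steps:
$Y = -1862$ ($Y = -1073 - 789 = -1862$)
$\frac{1 \cdot 26 + \frac{1}{4}}{-152} - \frac{5010}{Y} = \frac{1 \cdot 26 + \frac{1}{4}}{-152} - \frac{5010}{-1862} = \left(26 + \frac{1}{4}\right) \left(- \frac{1}{152}\right) - - \frac{2505}{931} = \frac{105}{4} \left(- \frac{1}{152}\right) + \frac{2505}{931} = - \frac{105}{608} + \frac{2505}{931} = \frac{75015}{29792}$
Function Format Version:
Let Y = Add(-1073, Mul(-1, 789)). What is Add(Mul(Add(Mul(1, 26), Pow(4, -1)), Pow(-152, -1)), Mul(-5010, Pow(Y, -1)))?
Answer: Rational(75015, 29792) ≈ 2.5180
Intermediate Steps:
Y = -1862 (Y = Add(-1073, -789) = -1862)
Add(Mul(Add(Mul(1, 26), Pow(4, -1)), Pow(-152, -1)), Mul(-5010, Pow(Y, -1))) = Add(Mul(Add(Mul(1, 26), Pow(4, -1)), Pow(-152, -1)), Mul(-5010, Pow(-1862, -1))) = Add(Mul(Add(26, Rational(1, 4)), Rational(-1, 152)), Mul(-5010, Rational(-1, 1862))) = Add(Mul(Rational(105, 4), Rational(-1, 152)), Rational(2505, 931)) = Add(Rational(-105, 608), Rational(2505, 931)) = Rational(75015, 29792)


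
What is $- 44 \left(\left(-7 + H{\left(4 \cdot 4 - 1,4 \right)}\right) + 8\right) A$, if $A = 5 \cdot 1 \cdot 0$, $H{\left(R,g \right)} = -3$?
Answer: $0$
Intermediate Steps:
$A = 0$ ($A = 5 \cdot 0 = 0$)
$- 44 \left(\left(-7 + H{\left(4 \cdot 4 - 1,4 \right)}\right) + 8\right) A = - 44 \left(\left(-7 - 3\right) + 8\right) 0 = - 44 \left(-10 + 8\right) 0 = \left(-44\right) \left(-2\right) 0 = 88 \cdot 0 = 0$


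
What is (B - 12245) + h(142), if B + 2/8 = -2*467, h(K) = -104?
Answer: -53133/4 ≈ -13283.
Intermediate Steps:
B = -3737/4 (B = -¼ - 2*467 = -¼ - 934 = -3737/4 ≈ -934.25)
(B - 12245) + h(142) = (-3737/4 - 12245) - 104 = -52717/4 - 104 = -53133/4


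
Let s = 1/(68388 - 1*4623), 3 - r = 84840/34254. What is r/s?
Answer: 63488685/1903 ≈ 33362.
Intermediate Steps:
r = 2987/5709 (r = 3 - 84840/34254 = 3 - 1*14140/5709 = 3 - 14140/5709 = 2987/5709 ≈ 0.52321)
s = 1/63765 (s = 1/(68388 - 4623) = 1/63765 ≈ 1.5683e-5)
r/s = 2987/(5709*(1/63765)) = (2987/5709)*63765 = 63488685/1903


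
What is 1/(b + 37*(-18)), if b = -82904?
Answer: -1/83570 ≈ -1.1966e-5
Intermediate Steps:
1/(b + 37*(-18)) = 1/(-82904 + 37*(-18)) = 1/(-82904 - 666) = 1/(-83570) = -1/83570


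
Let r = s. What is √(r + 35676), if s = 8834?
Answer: √44510 ≈ 210.97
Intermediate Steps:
r = 8834
√(r + 35676) = √(8834 + 35676) = √44510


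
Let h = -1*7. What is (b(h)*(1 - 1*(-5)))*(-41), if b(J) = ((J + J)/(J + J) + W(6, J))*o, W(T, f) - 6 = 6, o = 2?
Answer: -6396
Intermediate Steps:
W(T, f) = 12 (W(T, f) = 6 + 6 = 12)
h = -7
b(J) = 26 (b(J) = ((J + J)/(J + J) + 12)*2 = ((2*J)/((2*J)) + 12)*2 = ((2*J)*(1/(2*J)) + 12)*2 = (1 + 12)*2 = 13*2 = 26)
(b(h)*(1 - 1*(-5)))*(-41) = (26*(1 - 1*(-5)))*(-41) = (26*(1 + 5))*(-41) = (26*6)*(-41) = 156*(-41) = -6396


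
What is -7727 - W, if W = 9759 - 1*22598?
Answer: 5112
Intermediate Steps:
W = -12839 (W = 9759 - 22598 = -12839)
-7727 - W = -7727 - 1*(-12839) = -7727 + 12839 = 5112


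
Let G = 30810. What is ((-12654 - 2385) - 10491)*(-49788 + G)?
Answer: 484508340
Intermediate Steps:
((-12654 - 2385) - 10491)*(-49788 + G) = ((-12654 - 2385) - 10491)*(-49788 + 30810) = (-15039 - 10491)*(-18978) = -25530*(-18978) = 484508340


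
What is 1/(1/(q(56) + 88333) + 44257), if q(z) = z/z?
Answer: 88334/3909397839 ≈ 2.2595e-5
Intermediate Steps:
q(z) = 1
1/(1/(q(56) + 88333) + 44257) = 1/(1/(1 + 88333) + 44257) = 1/(1/88334 + 44257) = 1/(3909397839/88334) = 88334/3909397839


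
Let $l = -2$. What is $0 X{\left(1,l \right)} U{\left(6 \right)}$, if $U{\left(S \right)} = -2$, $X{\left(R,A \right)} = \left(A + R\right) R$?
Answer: $0$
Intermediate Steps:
$X{\left(R,A \right)} = R \left(A + R\right)$
$0 X{\left(1,l \right)} U{\left(6 \right)} = 0 \cdot 1 \left(-2 + 1\right) \left(-2\right) = 0 \cdot 1 \left(-1\right) \left(-2\right) = 0 \left(-1\right) \left(-2\right) = 0 \left(-2\right) = 0$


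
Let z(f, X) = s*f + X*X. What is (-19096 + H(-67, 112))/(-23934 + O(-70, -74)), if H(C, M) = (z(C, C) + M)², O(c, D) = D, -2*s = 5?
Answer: -90877985/96032 ≈ -946.33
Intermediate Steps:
s = -5/2 (s = -½*5 = -5/2 ≈ -2.5000)
z(f, X) = X² - 5*f/2 (z(f, X) = -5*f/2 + X*X = -5*f/2 + X² = X² - 5*f/2)
H(C, M) = (M + C² - 5*C/2)² (H(C, M) = ((C² - 5*C/2) + M)² = (M + C² - 5*C/2)²)
(-19096 + H(-67, 112))/(-23934 + O(-70, -74)) = (-19096 + (-5*(-67) + 2*112 + 2*(-67)²)²/4)/(-23934 - 74) = (-19096 + (335 + 224 + 2*4489)²/4)/(-24008) = (-19096 + (335 + 224 + 8978)²/4)*(-1/24008) = (-19096 + (¼)*9537²)*(-1/24008) = (-19096 + (¼)*90954369)*(-1/24008) = (-19096 + 90954369/4)*(-1/24008) = (90877985/4)*(-1/24008) = -90877985/96032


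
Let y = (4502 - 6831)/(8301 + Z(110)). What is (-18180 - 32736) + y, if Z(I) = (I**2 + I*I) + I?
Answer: -1660424005/32611 ≈ -50916.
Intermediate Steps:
Z(I) = I + 2*I**2 (Z(I) = (I**2 + I**2) + I = 2*I**2 + I = I + 2*I**2)
y = -2329/32611 (y = (4502 - 6831)/(8301 + 110*(1 + 2*110)) = -2329/(8301 + 110*(1 + 220)) = -2329/(8301 + 110*221) = -2329/(8301 + 24310) = -2329/32611 ≈ -0.071418)
(-18180 - 32736) + y = (-18180 - 32736) - 2329/32611 = -50916 - 2329/32611 = -1660424005/32611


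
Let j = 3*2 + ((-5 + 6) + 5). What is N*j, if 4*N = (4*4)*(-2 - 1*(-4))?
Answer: 96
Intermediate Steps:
N = 8 (N = ((4*4)*(-2 - 1*(-4)))/4 = (16*(-2 + 4))/4 = (16*2)/4 = (¼)*32 = 8)
j = 12 (j = 6 + (1 + 5) = 6 + 6 = 12)
N*j = 8*12 = 96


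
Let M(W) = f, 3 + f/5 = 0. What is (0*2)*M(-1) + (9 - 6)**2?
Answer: 9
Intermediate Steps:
f = -15 (f = -15 + 5*0 = -15 + 0 = -15)
M(W) = -15
(0*2)*M(-1) + (9 - 6)**2 = (0*2)*(-15) + (9 - 6)**2 = 0*(-15) + 3**2 = 0 + 9 = 9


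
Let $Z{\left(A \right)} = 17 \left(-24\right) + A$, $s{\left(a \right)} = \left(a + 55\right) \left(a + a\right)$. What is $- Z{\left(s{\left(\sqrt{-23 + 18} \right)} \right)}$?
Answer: $418 - 110 i \sqrt{5} \approx 418.0 - 245.97 i$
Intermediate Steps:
$s{\left(a \right)} = 2 a \left(55 + a\right)$ ($s{\left(a \right)} = \left(55 + a\right) 2 a = 2 a \left(55 + a\right)$)
$Z{\left(A \right)} = -408 + A$
$- Z{\left(s{\left(\sqrt{-23 + 18} \right)} \right)} = - (-408 + 2 \sqrt{-23 + 18} \left(55 + \sqrt{-23 + 18}\right)) = - (-408 + 2 \sqrt{-5} \left(55 + \sqrt{-5}\right)) = - (-408 + 2 i \sqrt{5} \left(55 + i \sqrt{5}\right)) = 408 - 2 i \sqrt{5} \left(55 + i \sqrt{5}\right)$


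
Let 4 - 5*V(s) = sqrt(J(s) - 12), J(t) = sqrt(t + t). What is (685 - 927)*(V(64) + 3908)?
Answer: -4729648/5 + 484*I*sqrt(3 - 2*sqrt(2))/5 ≈ -9.4593e+5 + 40.096*I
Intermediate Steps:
J(t) = sqrt(2)*sqrt(t) (J(t) = sqrt(2*t) = sqrt(2)*sqrt(t))
V(s) = 4/5 - sqrt(-12 + sqrt(2)*sqrt(s))/5 (V(s) = 4/5 - sqrt(sqrt(2)*sqrt(s) - 12)/5 = 4/5 - sqrt(-12 + sqrt(2)*sqrt(s))/5)
(685 - 927)*(V(64) + 3908) = (685 - 927)*((4/5 - sqrt(-12 + sqrt(2)*sqrt(64))/5) + 3908) = -242*((4/5 - sqrt(-12 + sqrt(2)*8)/5) + 3908) = -242*((4/5 - sqrt(-12 + 8*sqrt(2))/5) + 3908) = -242*(19544/5 - sqrt(-12 + 8*sqrt(2))/5) = -4729648/5 + 242*sqrt(-12 + 8*sqrt(2))/5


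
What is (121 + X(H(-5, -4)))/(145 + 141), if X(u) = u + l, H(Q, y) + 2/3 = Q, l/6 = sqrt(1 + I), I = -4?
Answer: 173/429 + 3*I*sqrt(3)/143 ≈ 0.40326 + 0.036337*I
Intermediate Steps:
l = 6*I*sqrt(3) (l = 6*sqrt(1 - 4) = 6*sqrt(-3) = 6*(I*sqrt(3)) = 6*I*sqrt(3) ≈ 10.392*I)
H(Q, y) = -2/3 + Q
X(u) = u + 6*I*sqrt(3)
(121 + X(H(-5, -4)))/(145 + 141) = (121 + ((-2/3 - 5) + 6*I*sqrt(3)))/(145 + 141) = (121 + (-17/3 + 6*I*sqrt(3)))/286 = (346/3 + 6*I*sqrt(3))/286 = 173/429 + 3*I*sqrt(3)/143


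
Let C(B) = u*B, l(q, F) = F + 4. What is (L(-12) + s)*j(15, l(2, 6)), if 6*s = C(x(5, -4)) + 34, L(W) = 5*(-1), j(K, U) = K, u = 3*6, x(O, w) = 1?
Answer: 55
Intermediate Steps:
l(q, F) = 4 + F
u = 18
C(B) = 18*B
L(W) = -5
s = 26/3 (s = (18*1 + 34)/6 = (18 + 34)/6 = (⅙)*52 = 26/3 ≈ 8.6667)
(L(-12) + s)*j(15, l(2, 6)) = (-5 + 26/3)*15 = (11/3)*15 = 55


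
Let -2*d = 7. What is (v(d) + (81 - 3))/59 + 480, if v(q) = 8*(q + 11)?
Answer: 28458/59 ≈ 482.34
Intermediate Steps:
d = -7/2 (d = -½*7 = -7/2 ≈ -3.5000)
v(q) = 88 + 8*q (v(q) = 8*(11 + q) = 88 + 8*q)
(v(d) + (81 - 3))/59 + 480 = ((88 + 8*(-7/2)) + (81 - 3))/59 + 480 = ((88 - 28) + 78)/59 + 480 = (60 + 78)/59 + 480 = (1/59)*138 + 480 = 138/59 + 480 = 28458/59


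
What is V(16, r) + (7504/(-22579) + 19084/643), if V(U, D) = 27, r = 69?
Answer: 12209949/216691 ≈ 56.347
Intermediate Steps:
V(16, r) + (7504/(-22579) + 19084/643) = 27 + (7504/(-22579) + 19084/643) = 27 + (7504*(-1/22579) + 19084*(1/643)) = 27 + (-112/337 + 19084/643) = 27 + 6359292/216691 = 12209949/216691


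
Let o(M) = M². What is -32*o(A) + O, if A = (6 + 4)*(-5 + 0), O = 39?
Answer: -79961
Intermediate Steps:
A = -50 (A = 10*(-5) = -50)
-32*o(A) + O = -32*(-50)² + 39 = -32*2500 + 39 = -80000 + 39 = -79961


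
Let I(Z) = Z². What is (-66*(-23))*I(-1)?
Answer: 1518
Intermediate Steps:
(-66*(-23))*I(-1) = -66*(-23)*(-1)² = 1518*1 = 1518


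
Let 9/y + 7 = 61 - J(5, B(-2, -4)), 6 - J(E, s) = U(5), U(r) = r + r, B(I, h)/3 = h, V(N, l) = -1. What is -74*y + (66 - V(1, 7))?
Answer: 1610/29 ≈ 55.517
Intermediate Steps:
B(I, h) = 3*h
U(r) = 2*r
J(E, s) = -4 (J(E, s) = 6 - 2*5 = 6 - 1*10 = 6 - 10 = -4)
y = 9/58 (y = 9/(-7 + (61 - 1*(-4))) = 9/(-7 + (61 + 4)) = 9/(-7 + 65) = 9/58 ≈ 0.15517)
-74*y + (66 - V(1, 7)) = -74*9/58 + (66 - 1*(-1)) = -333/29 + (66 + 1) = -333/29 + 67 = 1610/29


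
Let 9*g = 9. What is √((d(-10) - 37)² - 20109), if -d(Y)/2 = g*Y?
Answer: 2*I*√4955 ≈ 140.78*I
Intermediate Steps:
g = 1 (g = (⅑)*9 = 1)
d(Y) = -2*Y
√((d(-10) - 37)² - 20109) = √((-2*(-10) - 37)² - 20109) = √((20 - 37)² - 20109) = √((-17)² - 20109) = √(289 - 20109) = √(-19820) = 2*I*√4955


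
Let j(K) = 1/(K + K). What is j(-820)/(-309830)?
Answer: 1/508121200 ≈ 1.9680e-9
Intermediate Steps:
j(K) = 1/(2*K)
j(-820)/(-309830) = ((1/2)/(-820))/(-309830) = ((1/2)*(-1/820))*(-1/309830) = -1/1640*(-1/309830) = 1/508121200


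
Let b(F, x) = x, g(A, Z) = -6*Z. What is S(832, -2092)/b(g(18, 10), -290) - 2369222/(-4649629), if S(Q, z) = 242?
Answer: -219067919/674196205 ≈ -0.32493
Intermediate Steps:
S(832, -2092)/b(g(18, 10), -290) - 2369222/(-4649629) = 242/(-290) - 2369222/(-4649629) = 242*(-1/290) - 2369222*(-1/4649629) = -121/145 + 2369222/4649629 = -219067919/674196205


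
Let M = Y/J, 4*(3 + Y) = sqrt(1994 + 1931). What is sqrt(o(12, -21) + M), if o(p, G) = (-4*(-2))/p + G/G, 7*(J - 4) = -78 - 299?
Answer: sqrt(7571904 - 109935*sqrt(157))/2094 ≈ 1.1886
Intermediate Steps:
J = -349/7 (J = 4 + (-78 - 299)/7 = 4 + (1/7)*(-377) = 4 - 377/7 = -349/7 ≈ -49.857)
o(p, G) = 1 + 8/p (o(p, G) = 8/p + 1 = 1 + 8/p)
Y = -3 + 5*sqrt(157)/4 (Y = -3 + sqrt(1994 + 1931)/4 = -3 + sqrt(3925)/4 = -3 + (5*sqrt(157))/4 = -3 + 5*sqrt(157)/4 ≈ 12.662)
M = 21/349 - 35*sqrt(157)/1396 (M = (-3 + 5*sqrt(157)/4)/(-349/7) = (-3 + 5*sqrt(157)/4)*(-7/349) = 21/349 - 35*sqrt(157)/1396 ≈ -0.25397)
sqrt(o(12, -21) + M) = sqrt((8 + 12)/12 + (21/349 - 35*sqrt(157)/1396)) = sqrt((1/12)*20 + (21/349 - 35*sqrt(157)/1396)) = sqrt(5/3 + (21/349 - 35*sqrt(157)/1396)) = sqrt(1808/1047 - 35*sqrt(157)/1396)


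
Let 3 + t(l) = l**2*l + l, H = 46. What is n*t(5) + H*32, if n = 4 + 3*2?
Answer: 2742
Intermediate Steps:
n = 10 (n = 4 + 6 = 10)
t(l) = -3 + l + l**3 (t(l) = -3 + (l**2*l + l) = -3 + (l**3 + l) = -3 + (l + l**3) = -3 + l + l**3)
n*t(5) + H*32 = 10*(-3 + 5 + 5**3) + 46*32 = 10*(-3 + 5 + 125) + 1472 = 10*127 + 1472 = 1270 + 1472 = 2742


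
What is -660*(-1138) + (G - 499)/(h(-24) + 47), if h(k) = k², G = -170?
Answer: 467922171/623 ≈ 7.5108e+5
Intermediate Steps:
-660*(-1138) + (G - 499)/(h(-24) + 47) = -660*(-1138) + (-170 - 499)/((-24)² + 47) = 751080 - 669/(576 + 47) = 751080 - 669/623 = 467922171/623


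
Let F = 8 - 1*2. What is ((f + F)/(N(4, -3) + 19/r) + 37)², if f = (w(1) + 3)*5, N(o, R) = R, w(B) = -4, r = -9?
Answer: 2866249/2116 ≈ 1354.6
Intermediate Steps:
f = -5 (f = (-4 + 3)*5 = -1*5 = -5)
F = 6 (F = 8 - 2 = 6)
((f + F)/(N(4, -3) + 19/r) + 37)² = ((-5 + 6)/(-3 + 19/(-9)) + 37)² = (1/(-3 + 19*(-⅑)) + 37)² = (1/(-3 - 19/9) + 37)² = (1/(-46/9) + 37)² = (1*(-9/46) + 37)² = (-9/46 + 37)² = (1693/46)² = 2866249/2116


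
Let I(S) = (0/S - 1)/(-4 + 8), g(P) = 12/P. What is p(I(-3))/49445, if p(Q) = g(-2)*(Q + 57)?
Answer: -681/98890 ≈ -0.0068864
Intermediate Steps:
I(S) = -1/4 (I(S) = (0 - 1)/4 = -1*1/4 = -1/4)
p(Q) = -342 - 6*Q (p(Q) = (12/(-2))*(Q + 57) = (12*(-1/2))*(57 + Q) = -6*(57 + Q) = -342 - 6*Q)
p(I(-3))/49445 = (-342 - 6*(-1/4))/49445 = (-342 + 3/2)*(1/49445) = -681/2*1/49445 = -681/98890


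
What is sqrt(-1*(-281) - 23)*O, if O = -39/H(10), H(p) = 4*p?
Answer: -39*sqrt(258)/40 ≈ -15.661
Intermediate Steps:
O = -39/40 (O = -39/(4*10) = -39/40 ≈ -0.97500)
sqrt(-1*(-281) - 23)*O = sqrt(-1*(-281) - 23)*(-39/40) = sqrt(281 - 23)*(-39/40) = sqrt(258)*(-39/40) = -39*sqrt(258)/40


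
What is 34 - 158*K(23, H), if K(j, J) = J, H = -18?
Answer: 2878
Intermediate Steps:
34 - 158*K(23, H) = 34 - 158*(-18) = 34 + 2844 = 2878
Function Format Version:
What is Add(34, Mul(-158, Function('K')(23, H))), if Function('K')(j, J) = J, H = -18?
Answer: 2878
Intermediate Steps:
Add(34, Mul(-158, Function('K')(23, H))) = Add(34, Mul(-158, -18)) = Add(34, 2844) = 2878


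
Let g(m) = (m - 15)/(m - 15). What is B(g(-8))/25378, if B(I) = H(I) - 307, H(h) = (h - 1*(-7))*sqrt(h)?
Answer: -299/25378 ≈ -0.011782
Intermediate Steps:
H(h) = sqrt(h)*(7 + h) (H(h) = (h + 7)*sqrt(h) = (7 + h)*sqrt(h) = sqrt(h)*(7 + h))
g(m) = 1 (g(m) = (-15 + m)/(-15 + m) = 1)
B(I) = -307 + sqrt(I)*(7 + I) (B(I) = sqrt(I)*(7 + I) - 307 = -307 + sqrt(I)*(7 + I))
B(g(-8))/25378 = (-307 + sqrt(1)*(7 + 1))/25378 = (-307 + 1*8)*(1/25378) = (-307 + 8)*(1/25378) = -299*1/25378 = -299/25378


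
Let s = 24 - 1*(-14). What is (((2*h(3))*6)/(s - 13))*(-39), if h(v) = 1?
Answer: -468/25 ≈ -18.720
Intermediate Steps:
s = 38 (s = 24 + 14 = 38)
(((2*h(3))*6)/(s - 13))*(-39) = (((2*1)*6)/(38 - 13))*(-39) = ((2*6)/25)*(-39) = (12*(1/25))*(-39) = (12/25)*(-39) = -468/25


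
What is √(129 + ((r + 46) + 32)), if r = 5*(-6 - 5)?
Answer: 2*√38 ≈ 12.329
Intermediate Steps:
r = -55 (r = 5*(-11) = -55)
√(129 + ((r + 46) + 32)) = √(129 + ((-55 + 46) + 32)) = √(129 + (-9 + 32)) = √(129 + 23) = √152 = 2*√38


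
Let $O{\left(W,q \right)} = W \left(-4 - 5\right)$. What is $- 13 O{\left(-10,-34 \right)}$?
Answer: $-1170$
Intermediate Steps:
$O{\left(W,q \right)} = - 9 W$ ($O{\left(W,q \right)} = W \left(-9\right) = - 9 W$)
$- 13 O{\left(-10,-34 \right)} = - 13 \left(\left(-9\right) \left(-10\right)\right) = \left(-13\right) 90 = -1170$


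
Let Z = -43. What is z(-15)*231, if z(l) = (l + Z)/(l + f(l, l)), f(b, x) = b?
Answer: 2233/5 ≈ 446.60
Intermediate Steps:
z(l) = (-43 + l)/(2*l) (z(l) = (l - 43)/(l + l) = (-43 + l)/((2*l)) = (-43 + l)*(1/(2*l)) = (-43 + l)/(2*l))
z(-15)*231 = ((1/2)*(-43 - 15)/(-15))*231 = ((1/2)*(-1/15)*(-58))*231 = (29/15)*231 = 2233/5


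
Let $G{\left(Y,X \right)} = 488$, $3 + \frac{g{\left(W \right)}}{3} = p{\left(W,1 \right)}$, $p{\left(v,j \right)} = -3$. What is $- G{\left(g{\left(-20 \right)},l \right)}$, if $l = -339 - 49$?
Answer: $-488$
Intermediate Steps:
$g{\left(W \right)} = -18$ ($g{\left(W \right)} = -9 + 3 \left(-3\right) = -9 - 9 = -18$)
$l = -388$
$- G{\left(g{\left(-20 \right)},l \right)} = \left(-1\right) 488 = -488$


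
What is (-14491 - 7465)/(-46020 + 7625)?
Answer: 21956/38395 ≈ 0.57185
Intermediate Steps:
(-14491 - 7465)/(-46020 + 7625) = -21956/(-38395) = -21956*(-1/38395) = 21956/38395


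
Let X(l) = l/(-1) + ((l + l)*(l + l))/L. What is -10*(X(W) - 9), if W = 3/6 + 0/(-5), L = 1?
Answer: 85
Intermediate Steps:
W = 1/2 (W = 3*(1/6) + 0*(-1/5) = 1/2 + 0 = 1/2 ≈ 0.50000)
X(l) = -l + 4*l**2 (X(l) = l/(-1) + ((l + l)*(l + l))/1 = l*(-1) + ((2*l)*(2*l))*1 = -l + (4*l**2)*1 = -l + 4*l**2)
-10*(X(W) - 9) = -10*((-1 + 4*(1/2))/2 - 9) = -10*((-1 + 2)/2 - 9) = -10*((1/2)*1 - 9) = -10*(1/2 - 9) = -10*(-17/2) = 85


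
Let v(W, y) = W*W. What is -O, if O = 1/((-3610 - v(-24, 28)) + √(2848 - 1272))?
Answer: 2093/8760510 + √394/8760510 ≈ 0.00024118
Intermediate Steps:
v(W, y) = W²
O = 1/(-4186 + 2*√394) (O = 1/((-3610 - 1*(-24)²) + √(2848 - 1272)) = 1/((-3610 - 1*576) + √1576) = 1/((-3610 - 576) + 2*√394) = 1/(-4186 + 2*√394) ≈ -0.00024118)
-O = -(-2093/8760510 - √394/8760510) = 2093/8760510 + √394/8760510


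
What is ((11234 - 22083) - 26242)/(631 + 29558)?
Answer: -1279/1041 ≈ -1.2286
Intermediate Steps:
((11234 - 22083) - 26242)/(631 + 29558) = (-10849 - 26242)/30189 = -37091*1/30189 = -1279/1041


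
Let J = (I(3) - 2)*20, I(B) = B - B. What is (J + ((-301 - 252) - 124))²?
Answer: 514089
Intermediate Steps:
I(B) = 0
J = -40 (J = (0 - 2)*20 = -2*20 = -40)
(J + ((-301 - 252) - 124))² = (-40 + ((-301 - 252) - 124))² = (-40 + (-553 - 124))² = (-40 - 677)² = (-717)² = 514089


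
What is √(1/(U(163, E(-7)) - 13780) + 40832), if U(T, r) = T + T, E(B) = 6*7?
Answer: 3*√854550242/434 ≈ 202.07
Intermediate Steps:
E(B) = 42
U(T, r) = 2*T
√(1/(U(163, E(-7)) - 13780) + 40832) = √(1/(2*163 - 13780) + 40832) = √(1/(326 - 13780) + 40832) = √(1/(-13454) + 40832) = √(-1/13454 + 40832) = √(549353727/13454) = 3*√854550242/434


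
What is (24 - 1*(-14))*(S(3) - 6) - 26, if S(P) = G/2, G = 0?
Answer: -254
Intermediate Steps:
S(P) = 0 (S(P) = 0/2 = 0*(1/2) = 0)
(24 - 1*(-14))*(S(3) - 6) - 26 = (24 - 1*(-14))*(0 - 6) - 26 = (24 + 14)*(-6) - 26 = 38*(-6) - 26 = -228 - 26 = -254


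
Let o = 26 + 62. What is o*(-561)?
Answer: -49368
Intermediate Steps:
o = 88
o*(-561) = 88*(-561) = -49368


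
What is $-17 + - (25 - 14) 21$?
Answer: $-248$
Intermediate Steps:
$-17 + - (25 - 14) 21 = -17 + \left(-1\right) 11 \cdot 21 = -17 - 231 = -248$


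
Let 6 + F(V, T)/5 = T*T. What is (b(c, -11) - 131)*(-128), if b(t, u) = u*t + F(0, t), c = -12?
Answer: -88448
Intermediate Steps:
F(V, T) = -30 + 5*T² (F(V, T) = -30 + 5*(T*T) = -30 + 5*T²)
b(t, u) = -30 + 5*t² + t*u (b(t, u) = u*t + (-30 + 5*t²) = t*u + (-30 + 5*t²) = -30 + 5*t² + t*u)
(b(c, -11) - 131)*(-128) = ((-30 + 5*(-12)² - 12*(-11)) - 131)*(-128) = ((-30 + 5*144 + 132) - 131)*(-128) = ((-30 + 720 + 132) - 131)*(-128) = (822 - 131)*(-128) = 691*(-128) = -88448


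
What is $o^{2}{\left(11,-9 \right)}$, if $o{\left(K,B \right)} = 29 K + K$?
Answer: $108900$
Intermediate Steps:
$o{\left(K,B \right)} = 30 K$
$o^{2}{\left(11,-9 \right)} = \left(30 \cdot 11\right)^{2} = 330^{2} = 108900$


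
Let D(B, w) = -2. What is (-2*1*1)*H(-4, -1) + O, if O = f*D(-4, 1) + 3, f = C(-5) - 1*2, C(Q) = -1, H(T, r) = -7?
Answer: 23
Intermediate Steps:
f = -3 (f = -1 - 1*2 = -1 - 2 = -3)
O = 9 (O = -3*(-2) + 3 = 6 + 3 = 9)
(-2*1*1)*H(-4, -1) + O = (-2*1*1)*(-7) + 9 = -2*1*(-7) + 9 = -2*(-7) + 9 = 14 + 9 = 23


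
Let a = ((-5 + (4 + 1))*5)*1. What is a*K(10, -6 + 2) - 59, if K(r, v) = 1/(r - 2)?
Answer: -59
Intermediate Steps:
K(r, v) = 1/(-2 + r)
a = 0 (a = ((-5 + 5)*5)*1 = (0*5)*1 = 0*1 = 0)
a*K(10, -6 + 2) - 59 = 0/(-2 + 10) - 59 = 0/8 - 59 = 0*(1/8) - 59 = 0 - 59 = -59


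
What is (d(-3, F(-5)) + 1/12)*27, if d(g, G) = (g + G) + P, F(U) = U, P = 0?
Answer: -855/4 ≈ -213.75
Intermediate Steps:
d(g, G) = G + g (d(g, G) = (g + G) + 0 = (G + g) + 0 = G + g)
(d(-3, F(-5)) + 1/12)*27 = ((-5 - 3) + 1/12)*27 = (-8 + 1/12)*27 = -95/12*27 = -855/4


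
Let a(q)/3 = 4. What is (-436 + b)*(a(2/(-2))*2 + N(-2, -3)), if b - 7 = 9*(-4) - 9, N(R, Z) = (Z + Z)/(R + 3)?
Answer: -8532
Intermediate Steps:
N(R, Z) = 2*Z/(3 + R) (N(R, Z) = (2*Z)/(3 + R) = 2*Z/(3 + R))
a(q) = 12 (a(q) = 3*4 = 12)
b = -38 (b = 7 + (9*(-4) - 9) = 7 + (-36 - 9) = 7 - 45 = -38)
(-436 + b)*(a(2/(-2))*2 + N(-2, -3)) = (-436 - 38)*(12*2 + 2*(-3)/(3 - 2)) = -474*(24 + 2*(-3)/1) = -474*(24 + 2*(-3)*1) = -474*(24 - 6) = -474*18 = -8532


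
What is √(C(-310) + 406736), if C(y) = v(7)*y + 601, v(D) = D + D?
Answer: √402997 ≈ 634.82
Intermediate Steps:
v(D) = 2*D
C(y) = 601 + 14*y (C(y) = (2*7)*y + 601 = 14*y + 601 = 601 + 14*y)
√(C(-310) + 406736) = √((601 + 14*(-310)) + 406736) = √((601 - 4340) + 406736) = √(-3739 + 406736) = √402997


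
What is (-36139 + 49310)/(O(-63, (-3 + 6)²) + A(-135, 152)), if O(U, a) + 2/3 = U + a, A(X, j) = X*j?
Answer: -39513/61724 ≈ -0.64016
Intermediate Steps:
O(U, a) = -⅔ + U + a (O(U, a) = -⅔ + (U + a) = -⅔ + U + a)
(-36139 + 49310)/(O(-63, (-3 + 6)²) + A(-135, 152)) = (-36139 + 49310)/((-⅔ - 63 + (-3 + 6)²) - 135*152) = 13171/((-⅔ - 63 + 3²) - 20520) = 13171/((-⅔ - 63 + 9) - 20520) = 13171/(-164/3 - 20520) = 13171/(-61724/3) = 13171*(-3/61724) = -39513/61724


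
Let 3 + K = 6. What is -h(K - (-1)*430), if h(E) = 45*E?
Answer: -19485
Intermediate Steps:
K = 3 (K = -3 + 6 = 3)
-h(K - (-1)*430) = -45*(3 - (-1)*430) = -45*(3 - 1*(-430)) = -45*(3 + 430) = -45*433 = -1*19485 = -19485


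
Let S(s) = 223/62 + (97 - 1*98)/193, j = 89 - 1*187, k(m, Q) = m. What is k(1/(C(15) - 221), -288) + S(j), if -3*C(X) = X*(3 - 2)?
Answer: 2425209/676079 ≈ 3.5872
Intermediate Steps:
C(X) = -X/3 (C(X) = -X*(3 - 2)/3 = -X/3)
j = -98 (j = 89 - 187 = -98)
S(s) = 42977/11966 (S(s) = 223*(1/62) + (97 - 98)*(1/193) = 223/62 - 1*1/193 = 223/62 - 1/193 = 42977/11966)
k(1/(C(15) - 221), -288) + S(j) = 1/(-⅓*15 - 221) + 42977/11966 = 1/(-5 - 221) + 42977/11966 = 1/(-226) + 42977/11966 = -1/226 + 42977/11966 = 2425209/676079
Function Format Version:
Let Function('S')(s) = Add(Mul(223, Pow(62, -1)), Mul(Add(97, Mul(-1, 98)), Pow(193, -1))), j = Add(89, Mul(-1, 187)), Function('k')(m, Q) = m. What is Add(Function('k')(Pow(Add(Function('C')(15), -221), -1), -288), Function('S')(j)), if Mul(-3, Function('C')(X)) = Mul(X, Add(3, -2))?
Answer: Rational(2425209, 676079) ≈ 3.5872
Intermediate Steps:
Function('C')(X) = Mul(Rational(-1, 3), X) (Function('C')(X) = Mul(Rational(-1, 3), Mul(X, Add(3, -2))) = Mul(Rational(-1, 3), Mul(X, 1)) = Mul(Rational(-1, 3), X))
j = -98 (j = Add(89, -187) = -98)
Function('S')(s) = Rational(42977, 11966) (Function('S')(s) = Add(Mul(223, Rational(1, 62)), Mul(Add(97, -98), Rational(1, 193))) = Add(Rational(223, 62), Mul(-1, Rational(1, 193))) = Add(Rational(223, 62), Rational(-1, 193)) = Rational(42977, 11966))
Add(Function('k')(Pow(Add(Function('C')(15), -221), -1), -288), Function('S')(j)) = Add(Pow(Add(Mul(Rational(-1, 3), 15), -221), -1), Rational(42977, 11966)) = Add(Pow(Add(-5, -221), -1), Rational(42977, 11966)) = Add(Pow(-226, -1), Rational(42977, 11966)) = Add(Rational(-1, 226), Rational(42977, 11966)) = Rational(2425209, 676079)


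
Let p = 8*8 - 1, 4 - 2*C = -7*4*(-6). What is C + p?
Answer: -19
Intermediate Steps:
C = -82 (C = 2 - (-7*4)*(-6)/2 = 2 - (-14)*(-6) = 2 - ½*168 = 2 - 84 = -82)
p = 63 (p = 64 - 1 = 63)
C + p = -82 + 63 = -19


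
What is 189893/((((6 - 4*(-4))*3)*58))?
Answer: 17263/348 ≈ 49.606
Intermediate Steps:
189893/((((6 - 4*(-4))*3)*58)) = 189893/((((6 + 16)*3)*58)) = 189893/(((22*3)*58)) = 189893/((66*58)) = 189893/3828 = 189893*(1/3828) = 17263/348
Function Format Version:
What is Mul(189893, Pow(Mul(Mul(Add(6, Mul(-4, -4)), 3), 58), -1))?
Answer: Rational(17263, 348) ≈ 49.606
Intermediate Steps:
Mul(189893, Pow(Mul(Mul(Add(6, Mul(-4, -4)), 3), 58), -1)) = Mul(189893, Pow(Mul(Mul(Add(6, 16), 3), 58), -1)) = Mul(189893, Pow(Mul(Mul(22, 3), 58), -1)) = Mul(189893, Pow(Mul(66, 58), -1)) = Mul(189893, Pow(3828, -1)) = Mul(189893, Rational(1, 3828)) = Rational(17263, 348)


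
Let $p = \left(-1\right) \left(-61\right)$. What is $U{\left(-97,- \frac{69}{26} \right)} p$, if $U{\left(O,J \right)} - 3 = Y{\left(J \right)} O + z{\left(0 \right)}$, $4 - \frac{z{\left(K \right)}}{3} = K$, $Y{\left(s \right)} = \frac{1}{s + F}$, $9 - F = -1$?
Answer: $\frac{20923}{191} \approx 109.54$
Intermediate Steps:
$F = 10$ ($F = 9 - -1 = 9 + 1 = 10$)
$Y{\left(s \right)} = \frac{1}{10 + s}$ ($Y{\left(s \right)} = \frac{1}{s + 10} = \frac{1}{10 + s}$)
$z{\left(K \right)} = 12 - 3 K$
$p = 61$
$U{\left(O,J \right)} = 15 + \frac{O}{10 + J}$ ($U{\left(O,J \right)} = 3 + \left(\frac{O}{10 + J} + \left(12 - 0\right)\right) = 3 + \left(\frac{O}{10 + J} + \left(12 + 0\right)\right) = 3 + \left(\frac{O}{10 + J} + 12\right) = 3 + \left(12 + \frac{O}{10 + J}\right) = 15 + \frac{O}{10 + J}$)
$U{\left(-97,- \frac{69}{26} \right)} p = \frac{150 - 97 + 15 \left(- \frac{69}{26}\right)}{10 - \frac{69}{26}} \cdot 61 = \frac{150 - 97 - \frac{1035}{26}}{\frac{191}{26}} \cdot 61 = \frac{26}{191} \cdot \frac{343}{26} \cdot 61 = \frac{343}{191} \cdot 61 = \frac{20923}{191}$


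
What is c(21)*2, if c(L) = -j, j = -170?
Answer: 340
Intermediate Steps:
c(L) = 170 (c(L) = -1*(-170) = 170)
c(21)*2 = 170*2 = 340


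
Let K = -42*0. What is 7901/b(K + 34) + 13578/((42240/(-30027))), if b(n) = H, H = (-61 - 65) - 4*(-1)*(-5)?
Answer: -4988241893/513920 ≈ -9706.3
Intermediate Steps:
K = 0
H = -146 (H = -126 + 4*(-5) = -126 - 20 = -146)
b(n) = -146
7901/b(K + 34) + 13578/((42240/(-30027))) = 7901/(-146) + 13578/((42240/(-30027))) = 7901*(-1/146) + 13578/((42240*(-1/30027))) = -7901/146 + 13578/(-14080/10009) = -7901/146 + 13578*(-10009/14080) = -7901/146 - 67951101/7040 = -4988241893/513920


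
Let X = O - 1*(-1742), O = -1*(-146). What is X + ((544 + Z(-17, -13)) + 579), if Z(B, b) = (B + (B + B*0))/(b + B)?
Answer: 45182/15 ≈ 3012.1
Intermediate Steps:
O = 146
Z(B, b) = 2*B/(B + b) (Z(B, b) = (B + (B + 0))/(B + b) = (B + B)/(B + b) = (2*B)/(B + b) = 2*B/(B + b))
X = 1888 (X = 146 - 1*(-1742) = 146 + 1742 = 1888)
X + ((544 + Z(-17, -13)) + 579) = 1888 + ((544 + 2*(-17)/(-17 - 13)) + 579) = 1888 + ((544 + 2*(-17)/(-30)) + 579) = 1888 + ((544 + 2*(-17)*(-1/30)) + 579) = 1888 + ((544 + 17/15) + 579) = 1888 + (8177/15 + 579) = 1888 + 16862/15 = 45182/15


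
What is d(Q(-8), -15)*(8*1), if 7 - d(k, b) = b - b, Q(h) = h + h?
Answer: 56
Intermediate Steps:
Q(h) = 2*h
d(k, b) = 7 (d(k, b) = 7 - (b - b) = 7 - 1*0 = 7 + 0 = 7)
d(Q(-8), -15)*(8*1) = 7*(8*1) = 7*8 = 56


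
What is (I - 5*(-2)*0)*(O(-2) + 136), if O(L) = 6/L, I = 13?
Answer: 1729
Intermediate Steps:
(I - 5*(-2)*0)*(O(-2) + 136) = (13 - 5*(-2)*0)*(6/(-2) + 136) = (13 - (-10)*0)*(6*(-½) + 136) = (13 - 1*0)*(-3 + 136) = (13 + 0)*133 = 13*133 = 1729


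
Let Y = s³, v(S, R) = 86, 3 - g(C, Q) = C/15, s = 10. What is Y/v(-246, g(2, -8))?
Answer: 500/43 ≈ 11.628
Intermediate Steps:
g(C, Q) = 3 - C/15
Y = 1000 (Y = 10³ = 1000)
Y/v(-246, g(2, -8)) = 1000/86 = 1000*(1/86) = 500/43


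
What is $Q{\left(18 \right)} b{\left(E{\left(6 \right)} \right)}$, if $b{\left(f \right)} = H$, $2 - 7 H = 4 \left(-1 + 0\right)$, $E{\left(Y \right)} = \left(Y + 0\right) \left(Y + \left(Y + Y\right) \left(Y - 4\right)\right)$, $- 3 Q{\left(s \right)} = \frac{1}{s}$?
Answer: $- \frac{1}{63} \approx -0.015873$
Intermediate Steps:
$Q{\left(s \right)} = - \frac{1}{3 s}$
$E{\left(Y \right)} = Y \left(Y + 2 Y \left(-4 + Y\right)\right)$
$H = \frac{6}{7}$ ($H = \frac{2}{7} - \frac{4 \left(-1 + 0\right)}{7} = \frac{2}{7} - \frac{4 \left(-1\right)}{7} = \frac{2}{7} - - \frac{4}{7} = \frac{2}{7} + \frac{4}{7} = \frac{6}{7} \approx 0.85714$)
$b{\left(f \right)} = \frac{6}{7}$
$Q{\left(18 \right)} b{\left(E{\left(6 \right)} \right)} = - \frac{1}{3 \cdot 18} \cdot \frac{6}{7} = \left(- \frac{1}{3}\right) \frac{1}{18} \cdot \frac{6}{7} = \left(- \frac{1}{54}\right) \frac{6}{7} = - \frac{1}{63}$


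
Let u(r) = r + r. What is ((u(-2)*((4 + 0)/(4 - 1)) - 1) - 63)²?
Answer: 43264/9 ≈ 4807.1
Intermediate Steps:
u(r) = 2*r
((u(-2)*((4 + 0)/(4 - 1)) - 1) - 63)² = (((2*(-2))*((4 + 0)/(4 - 1)) - 1) - 63)² = ((-16/3 - 1) - 63)² = (-19/3 - 63)² = (-208/3)² = 43264/9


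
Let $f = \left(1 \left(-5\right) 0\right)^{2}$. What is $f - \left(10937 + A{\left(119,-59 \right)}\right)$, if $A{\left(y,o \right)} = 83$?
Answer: $-11020$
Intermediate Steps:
$f = 0$ ($f = \left(\left(-5\right) 0\right)^{2} = 0^{2} = 0$)
$f - \left(10937 + A{\left(119,-59 \right)}\right) = 0 - 11020 = -11020$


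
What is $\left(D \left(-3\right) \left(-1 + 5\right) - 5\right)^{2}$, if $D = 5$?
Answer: $4225$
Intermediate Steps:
$\left(D \left(-3\right) \left(-1 + 5\right) - 5\right)^{2} = \left(5 \left(-3\right) \left(-1 + 5\right) - 5\right)^{2} = \left(\left(-15\right) 4 - 5\right)^{2} = \left(-60 - 5\right)^{2} = \left(-65\right)^{2} = 4225$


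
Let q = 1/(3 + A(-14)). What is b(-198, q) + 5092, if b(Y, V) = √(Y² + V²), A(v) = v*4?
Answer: 5092 + √110124037/53 ≈ 5290.0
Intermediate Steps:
A(v) = 4*v
q = -1/53 (q = 1/(3 + 4*(-14)) = 1/(3 - 56) = 1/(-53) = -1/53 ≈ -0.018868)
b(Y, V) = √(V² + Y²)
b(-198, q) + 5092 = √((-1/53)² + (-198)²) + 5092 = √(1/2809 + 39204) + 5092 = √(110124037/2809) + 5092 = √110124037/53 + 5092 = 5092 + √110124037/53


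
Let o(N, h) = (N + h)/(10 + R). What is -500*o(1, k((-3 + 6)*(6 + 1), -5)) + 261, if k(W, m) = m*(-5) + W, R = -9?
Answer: -23239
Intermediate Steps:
k(W, m) = W - 5*m (k(W, m) = -5*m + W = W - 5*m)
o(N, h) = N + h (o(N, h) = (N + h)/(10 - 9) = (N + h)/1 = (N + h)*1 = N + h)
-500*o(1, k((-3 + 6)*(6 + 1), -5)) + 261 = -500*(1 + ((-3 + 6)*(6 + 1) - 5*(-5))) + 261 = -500*(1 + (3*7 + 25)) + 261 = -500*(1 + (21 + 25)) + 261 = -500*(1 + 46) + 261 = -500*47 + 261 = -23500 + 261 = -23239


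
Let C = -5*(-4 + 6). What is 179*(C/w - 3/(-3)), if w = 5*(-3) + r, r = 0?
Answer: 895/3 ≈ 298.33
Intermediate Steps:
C = -10 (C = -5*2 = -10)
w = -15 (w = 5*(-3) + 0 = -15 + 0 = -15)
179*(C/w - 3/(-3)) = 179*(-10/(-15) - 3/(-3)) = 179*(-10*(-1/15) - 3*(-⅓)) = 179*(⅔ + 1) = 179*(5/3) = 895/3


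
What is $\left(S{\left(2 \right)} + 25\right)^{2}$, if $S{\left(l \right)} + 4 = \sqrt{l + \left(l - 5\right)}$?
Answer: $\left(21 + i\right)^{2} \approx 440.0 + 42.0 i$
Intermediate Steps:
$S{\left(l \right)} = -4 + \sqrt{-5 + 2 l}$ ($S{\left(l \right)} = -4 + \sqrt{l + \left(l - 5\right)} = -4 + \sqrt{l + \left(-5 + l\right)} = -4 + \sqrt{-5 + 2 l}$)
$\left(S{\left(2 \right)} + 25\right)^{2} = \left(\left(-4 + \sqrt{-5 + 2 \cdot 2}\right) + 25\right)^{2} = \left(\left(-4 + \sqrt{-5 + 4}\right) + 25\right)^{2} = \left(\left(-4 + \sqrt{-1}\right) + 25\right)^{2} = \left(\left(-4 + i\right) + 25\right)^{2} = \left(21 + i\right)^{2}$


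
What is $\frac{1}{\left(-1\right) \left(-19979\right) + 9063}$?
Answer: $\frac{1}{29042} \approx 3.4433 \cdot 10^{-5}$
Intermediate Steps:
$\frac{1}{\left(-1\right) \left(-19979\right) + 9063} = \frac{1}{19979 + 9063} = \frac{1}{29042}$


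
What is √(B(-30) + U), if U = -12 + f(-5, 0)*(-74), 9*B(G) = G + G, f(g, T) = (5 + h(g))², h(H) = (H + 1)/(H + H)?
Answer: I*√489714/15 ≈ 46.653*I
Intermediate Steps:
h(H) = (1 + H)/(2*H) (h(H) = (1 + H)/((2*H)) = (1 + H)*(1/(2*H)) = (1 + H)/(2*H))
f(g, T) = (5 + (1 + g)/(2*g))²
B(G) = 2*G/9 (B(G) = (G + G)/9 = (2*G)/9 = 2*G/9)
U = -54246/25 (U = -12 + ((¼)*(1 + 11*(-5))²/(-5)²)*(-74) = -12 + ((¼)*(1/25)*(1 - 55)²)*(-74) = -12 + ((¼)*(1/25)*(-54)²)*(-74) = -12 + ((¼)*(1/25)*2916)*(-74) = -12 + (729/25)*(-74) = -12 - 53946/25 = -54246/25 ≈ -2169.8)
√(B(-30) + U) = √((2/9)*(-30) - 54246/25) = √(-20/3 - 54246/25) = √(-163238/75) = I*√489714/15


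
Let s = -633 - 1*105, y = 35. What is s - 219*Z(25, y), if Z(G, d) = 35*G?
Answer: -192363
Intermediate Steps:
s = -738 (s = -633 - 105 = -738)
s - 219*Z(25, y) = -738 - 7665*25 = -738 - 219*875 = -738 - 191625 = -192363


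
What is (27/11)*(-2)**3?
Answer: -216/11 ≈ -19.636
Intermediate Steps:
(27/11)*(-2)**3 = (27*(1/11))*(-8) = (27/11)*(-8) = -216/11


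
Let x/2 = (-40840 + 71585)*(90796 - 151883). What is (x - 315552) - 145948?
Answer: -3756701130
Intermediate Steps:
x = -3756239630 (x = 2*((-40840 + 71585)*(90796 - 151883)) = 2*(30745*(-61087)) = 2*(-1878119815) = -3756239630)
(x - 315552) - 145948 = (-3756239630 - 315552) - 145948 = -3756555182 - 145948 = -3756701130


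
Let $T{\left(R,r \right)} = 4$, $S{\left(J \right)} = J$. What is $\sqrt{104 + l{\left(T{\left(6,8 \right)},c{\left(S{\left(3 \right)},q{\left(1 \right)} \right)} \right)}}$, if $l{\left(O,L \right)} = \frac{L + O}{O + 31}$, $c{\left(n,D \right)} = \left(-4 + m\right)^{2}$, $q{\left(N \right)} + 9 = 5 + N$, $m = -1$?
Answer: $\frac{\sqrt{128415}}{35} \approx 10.239$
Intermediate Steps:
$q{\left(N \right)} = -4 + N$ ($q{\left(N \right)} = -9 + \left(5 + N\right) = -4 + N$)
$c{\left(n,D \right)} = 25$ ($c{\left(n,D \right)} = \left(-4 - 1\right)^{2} = \left(-5\right)^{2} = 25$)
$l{\left(O,L \right)} = \frac{L + O}{31 + O}$
$\sqrt{104 + l{\left(T{\left(6,8 \right)},c{\left(S{\left(3 \right)},q{\left(1 \right)} \right)} \right)}} = \sqrt{104 + \frac{25 + 4}{31 + 4}} = \sqrt{104 + \frac{1}{35} \cdot 29} = \sqrt{104 + \frac{29}{35}} = \sqrt{\frac{3669}{35}} = \frac{\sqrt{128415}}{35}$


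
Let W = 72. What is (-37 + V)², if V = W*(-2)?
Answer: 32761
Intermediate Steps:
V = -144 (V = 72*(-2) = -144)
(-37 + V)² = (-37 - 144)² = (-181)² = 32761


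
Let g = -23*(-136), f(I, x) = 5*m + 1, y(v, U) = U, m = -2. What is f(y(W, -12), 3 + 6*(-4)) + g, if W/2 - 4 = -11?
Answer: 3119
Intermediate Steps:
W = -14 (W = 8 + 2*(-11) = 8 - 22 = -14)
f(I, x) = -9 (f(I, x) = 5*(-2) + 1 = -10 + 1 = -9)
g = 3128
f(y(W, -12), 3 + 6*(-4)) + g = -9 + 3128 = 3119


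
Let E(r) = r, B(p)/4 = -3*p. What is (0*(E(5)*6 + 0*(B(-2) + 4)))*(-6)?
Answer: 0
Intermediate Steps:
B(p) = -12*p (B(p) = 4*(-3*p) = -12*p)
(0*(E(5)*6 + 0*(B(-2) + 4)))*(-6) = (0*(5*6 + 0*(-12*(-2) + 4)))*(-6) = (0*(30 + 0*(24 + 4)))*(-6) = (0*(30 + 0*28))*(-6) = (0*(30 + 0))*(-6) = (0*30)*(-6) = 0*(-6) = 0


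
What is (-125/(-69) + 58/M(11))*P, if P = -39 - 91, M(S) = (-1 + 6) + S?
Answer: -195065/276 ≈ -706.76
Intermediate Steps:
M(S) = 5 + S
P = -130
(-125/(-69) + 58/M(11))*P = (-125/(-69) + 58/(5 + 11))*(-130) = (-125*(-1/69) + 58/16)*(-130) = (125/69 + 58*(1/16))*(-130) = (125/69 + 29/8)*(-130) = (3001/552)*(-130) = -195065/276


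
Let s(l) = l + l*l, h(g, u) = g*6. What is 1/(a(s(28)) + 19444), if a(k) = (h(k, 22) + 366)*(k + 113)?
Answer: 1/4864594 ≈ 2.0557e-7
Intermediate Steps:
h(g, u) = 6*g
s(l) = l + l²
a(k) = (113 + k)*(366 + 6*k) (a(k) = (6*k + 366)*(k + 113) = (366 + 6*k)*(113 + k) = (113 + k)*(366 + 6*k))
1/(a(s(28)) + 19444) = 1/((41358 + 6*(28*(1 + 28))² + 1044*(28*(1 + 28))) + 19444) = 1/((41358 + 6*(28*29)² + 1044*(28*29)) + 19444) = 1/((41358 + 6*812² + 1044*812) + 19444) = 1/((41358 + 6*659344 + 847728) + 19444) = 1/((41358 + 3956064 + 847728) + 19444) = 1/(4845150 + 19444) = 1/4864594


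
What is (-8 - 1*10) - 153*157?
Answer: -24039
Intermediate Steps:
(-8 - 1*10) - 153*157 = (-8 - 10) - 24021 = -18 - 24021 = -24039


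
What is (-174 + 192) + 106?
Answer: 124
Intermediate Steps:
(-174 + 192) + 106 = 18 + 106 = 124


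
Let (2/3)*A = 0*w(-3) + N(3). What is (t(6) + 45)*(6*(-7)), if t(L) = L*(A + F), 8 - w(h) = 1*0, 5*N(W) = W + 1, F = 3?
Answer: -14742/5 ≈ -2948.4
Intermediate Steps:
N(W) = ⅕ + W/5 (N(W) = (W + 1)/5 = (1 + W)/5 = ⅕ + W/5)
w(h) = 8 (w(h) = 8 - 0 = 8 - 1*0 = 8 + 0 = 8)
A = 6/5 (A = 3*(0*8 + (⅕ + (⅕)*3))/2 = 3*(0 + (⅕ + ⅗))/2 = 3*(0 + ⅘)/2 = (3/2)*(⅘) = 6/5 ≈ 1.2000)
t(L) = 21*L/5 (t(L) = L*(6/5 + 3) = L*(21/5) = 21*L/5)
(t(6) + 45)*(6*(-7)) = ((21/5)*6 + 45)*(6*(-7)) = (126/5 + 45)*(-42) = (351/5)*(-42) = -14742/5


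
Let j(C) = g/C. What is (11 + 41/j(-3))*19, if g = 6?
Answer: -361/2 ≈ -180.50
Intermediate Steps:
j(C) = 6/C
(11 + 41/j(-3))*19 = (11 + 41/((6/(-3))))*19 = (11 + 41/((6*(-⅓))))*19 = (11 + 41/(-2))*19 = (11 + 41*(-½))*19 = (11 - 41/2)*19 = -19/2*19 = -361/2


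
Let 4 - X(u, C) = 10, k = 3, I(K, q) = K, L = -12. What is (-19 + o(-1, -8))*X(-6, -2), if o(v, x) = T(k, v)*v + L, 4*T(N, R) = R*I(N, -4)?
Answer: 363/2 ≈ 181.50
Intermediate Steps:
X(u, C) = -6 (X(u, C) = 4 - 1*10 = 4 - 10 = -6)
T(N, R) = N*R/4 (T(N, R) = (R*N)/4 = (N*R)/4 = N*R/4)
o(v, x) = -12 + 3*v²/4 (o(v, x) = ((¼)*3*v)*v - 12 = (3*v/4)*v - 12 = 3*v²/4 - 12 = -12 + 3*v²/4)
(-19 + o(-1, -8))*X(-6, -2) = (-19 + (-12 + (¾)*(-1)²))*(-6) = (-19 + (-12 + (¾)*1))*(-6) = (-19 + (-12 + ¾))*(-6) = (-19 - 45/4)*(-6) = -121/4*(-6) = 363/2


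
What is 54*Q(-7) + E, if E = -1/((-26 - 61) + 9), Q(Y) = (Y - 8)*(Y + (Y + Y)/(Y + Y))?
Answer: 379081/78 ≈ 4860.0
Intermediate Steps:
Q(Y) = (1 + Y)*(-8 + Y) (Q(Y) = (-8 + Y)*(Y + (2*Y)/((2*Y))) = (-8 + Y)*(Y + (2*Y)*(1/(2*Y))) = (-8 + Y)*(Y + 1) = (-8 + Y)*(1 + Y) = (1 + Y)*(-8 + Y))
E = 1/78 (E = -1/(-87 + 9) = -1/(-78) = -1*(-1/78) = 1/78 ≈ 0.012821)
54*Q(-7) + E = 54*(-8 + (-7)**2 - 7*(-7)) + 1/78 = 54*(-8 + 49 + 49) + 1/78 = 54*90 + 1/78 = 4860 + 1/78 = 379081/78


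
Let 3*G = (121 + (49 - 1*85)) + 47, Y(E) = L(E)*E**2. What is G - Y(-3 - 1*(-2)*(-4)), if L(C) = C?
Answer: 1375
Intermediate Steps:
Y(E) = E**3 (Y(E) = E*E**2 = E**3)
G = 44 (G = ((121 + (49 - 1*85)) + 47)/3 = ((121 + (49 - 85)) + 47)/3 = ((121 - 36) + 47)/3 = (85 + 47)/3 = (1/3)*132 = 44)
G - Y(-3 - 1*(-2)*(-4)) = 44 - (-3 - 1*(-2)*(-4))**3 = 44 - (-3 + 2*(-4))**3 = 44 - (-3 - 8)**3 = 44 - 1*(-11)**3 = 44 - 1*(-1331) = 44 + 1331 = 1375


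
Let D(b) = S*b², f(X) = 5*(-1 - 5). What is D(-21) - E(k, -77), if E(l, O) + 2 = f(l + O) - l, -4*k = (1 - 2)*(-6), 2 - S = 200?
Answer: -174575/2 ≈ -87288.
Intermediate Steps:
S = -198 (S = 2 - 1*200 = 2 - 200 = -198)
f(X) = -30 (f(X) = 5*(-6) = -30)
D(b) = -198*b²
k = -3/2 (k = -(1 - 2)*(-6)/4 = -(-1)*(-6)/4 = -¼*6 = -3/2 ≈ -1.5000)
E(l, O) = -32 - l (E(l, O) = -2 + (-30 - l) = -32 - l)
D(-21) - E(k, -77) = -198*(-21)² - (-32 - 1*(-3/2)) = -198*441 - (-32 + 3/2) = -87318 - 1*(-61/2) = -87318 + 61/2 = -174575/2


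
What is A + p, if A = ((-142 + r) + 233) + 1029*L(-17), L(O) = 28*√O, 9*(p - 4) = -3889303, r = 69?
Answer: -3887827/9 + 28812*I*√17 ≈ -4.3198e+5 + 1.1879e+5*I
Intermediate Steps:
p = -3889267/9 (p = 4 + (⅑)*(-3889303) = 4 - 3889303/9 = -3889267/9 ≈ -4.3214e+5)
A = 160 + 28812*I*√17 (A = ((-142 + 69) + 233) + 1029*(28*√(-17)) = (-73 + 233) + 1029*(28*(I*√17)) = 160 + 1029*(28*I*√17) = 160 + 28812*I*√17 ≈ 160.0 + 1.1879e+5*I)
A + p = (160 + 28812*I*√17) - 3889267/9 = -3887827/9 + 28812*I*√17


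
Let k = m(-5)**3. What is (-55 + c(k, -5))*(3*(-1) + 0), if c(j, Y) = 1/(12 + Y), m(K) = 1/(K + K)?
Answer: 1152/7 ≈ 164.57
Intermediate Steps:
m(K) = 1/(2*K)
k = -1/1000 (k = ((1/2)/(-5))**3 = ((1/2)*(-1/5))**3 = (-1/10)**3 = -1/1000 ≈ -0.0010000)
(-55 + c(k, -5))*(3*(-1) + 0) = (-55 + 1/(12 - 5))*(3*(-1) + 0) = (-55 + 1/7)*(-3 + 0) = (-55 + 1/7)*(-3) = -384/7*(-3) = 1152/7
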